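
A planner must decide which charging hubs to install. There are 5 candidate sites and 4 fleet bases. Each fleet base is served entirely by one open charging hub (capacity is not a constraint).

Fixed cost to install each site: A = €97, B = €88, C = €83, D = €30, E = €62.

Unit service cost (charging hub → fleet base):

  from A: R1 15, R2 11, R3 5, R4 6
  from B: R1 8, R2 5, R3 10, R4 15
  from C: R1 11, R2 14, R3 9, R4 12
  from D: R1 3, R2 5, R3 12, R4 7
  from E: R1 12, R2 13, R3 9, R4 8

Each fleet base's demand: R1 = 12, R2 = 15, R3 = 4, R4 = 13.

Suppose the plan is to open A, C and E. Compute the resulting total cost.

Each fleet base is assigned to its cheapest site among the open ones.
{A, C, E}: R1→C 11·12=132, R2→A 11·15=165, R3→A 5·4=20, R4→A 6·13=78. Service 395; fixed 242; total 637.

Total cost: 637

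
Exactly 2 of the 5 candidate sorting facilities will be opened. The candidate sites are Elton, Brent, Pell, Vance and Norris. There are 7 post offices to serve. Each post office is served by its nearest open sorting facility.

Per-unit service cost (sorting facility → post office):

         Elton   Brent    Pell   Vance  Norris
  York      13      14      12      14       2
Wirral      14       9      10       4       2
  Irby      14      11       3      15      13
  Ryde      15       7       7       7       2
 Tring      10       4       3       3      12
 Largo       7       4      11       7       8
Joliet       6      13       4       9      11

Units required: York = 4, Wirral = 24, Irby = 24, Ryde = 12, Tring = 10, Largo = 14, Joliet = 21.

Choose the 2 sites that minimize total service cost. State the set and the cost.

With exactly 2 open, each post office uses its cheapest among the chosen.
{Pell, Norris}: York→Norris 2·4=8, Wirral→Norris 2·24=48, Irby→Pell 3·24=72, Ryde→Norris 2·12=24, Tring→Pell 3·10=30, Largo→Norris 8·14=112, Joliet→Pell 4·21=84. Service cost 378.
{Pell, Vance}: service cost 512
{Brent, Pell}: service cost 590
Among all 10 size-2 choices, {Pell, Norris} is lowest.

Choose Pell and Norris; total service cost 378.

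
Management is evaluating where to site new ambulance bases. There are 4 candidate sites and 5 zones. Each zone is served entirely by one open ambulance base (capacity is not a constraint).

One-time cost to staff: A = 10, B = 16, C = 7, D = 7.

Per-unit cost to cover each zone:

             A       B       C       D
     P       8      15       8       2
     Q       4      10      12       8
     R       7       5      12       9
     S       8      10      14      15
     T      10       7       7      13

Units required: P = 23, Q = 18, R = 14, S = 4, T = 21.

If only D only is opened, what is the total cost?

Each zone is assigned to its cheapest site among the open ones.
{D}: P→D 2·23=46, Q→D 8·18=144, R→D 9·14=126, S→D 15·4=60, T→D 13·21=273. Service 649; fixed 7; total 656.

Total cost: 656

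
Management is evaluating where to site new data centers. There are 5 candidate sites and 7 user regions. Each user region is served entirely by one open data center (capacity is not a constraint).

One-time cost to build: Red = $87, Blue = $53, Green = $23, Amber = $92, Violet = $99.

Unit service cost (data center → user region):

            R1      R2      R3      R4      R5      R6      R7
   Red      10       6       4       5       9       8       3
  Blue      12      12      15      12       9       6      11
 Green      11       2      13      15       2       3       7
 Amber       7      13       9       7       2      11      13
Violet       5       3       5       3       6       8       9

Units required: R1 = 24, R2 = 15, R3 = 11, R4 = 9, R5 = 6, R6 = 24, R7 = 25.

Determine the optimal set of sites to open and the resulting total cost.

Open Red, Green and Violet; minimum total cost 589.

For any fixed open set, each user region goes to its cheapest open site; total = fixed + service.
{Red, Green, Violet}: R1→Violet 5·24=120, R2→Green 2·15=30, R3→Red 4·11=44, R4→Violet 3·9=27, R5→Green 2·6=12, R6→Green 3·24=72, R7→Red 3·25=75. Service 380; fixed 209; total 589.
{Green, Violet}: service 491 + fixed 122 = 613
{Red, Green}: service 518 + fixed 110 = 628
{Red, Blue, Green, Amber, Violet}: R1→Violet 5·24=120, R2→Green 2·15=30, R3→Red 4·11=44, R4→Violet 3·9=27, R5→Green 2·6=12, R6→Green 3·24=72, R7→Red 3·25=75. Service 380; fixed 354; total 734.
No other subset beats 589.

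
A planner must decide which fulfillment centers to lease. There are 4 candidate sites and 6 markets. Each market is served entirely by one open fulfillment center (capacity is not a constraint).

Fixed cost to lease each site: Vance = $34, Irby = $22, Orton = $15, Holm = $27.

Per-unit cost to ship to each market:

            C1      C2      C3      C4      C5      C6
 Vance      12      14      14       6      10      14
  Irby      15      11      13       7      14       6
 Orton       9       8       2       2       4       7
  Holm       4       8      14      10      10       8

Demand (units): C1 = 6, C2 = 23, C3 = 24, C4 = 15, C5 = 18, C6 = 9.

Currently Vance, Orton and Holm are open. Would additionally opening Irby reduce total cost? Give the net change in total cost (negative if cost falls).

Current service cost with {Vance, Orton, Holm}: 421.
Adding Irby: each market re-picks its cheapest; new service cost 412, saving 9.
Extra fixed cost: 22. Net change = 22 − 9 = 13.
(Totals: 497 → 510.)

No — net change +13 (cost rises by 13).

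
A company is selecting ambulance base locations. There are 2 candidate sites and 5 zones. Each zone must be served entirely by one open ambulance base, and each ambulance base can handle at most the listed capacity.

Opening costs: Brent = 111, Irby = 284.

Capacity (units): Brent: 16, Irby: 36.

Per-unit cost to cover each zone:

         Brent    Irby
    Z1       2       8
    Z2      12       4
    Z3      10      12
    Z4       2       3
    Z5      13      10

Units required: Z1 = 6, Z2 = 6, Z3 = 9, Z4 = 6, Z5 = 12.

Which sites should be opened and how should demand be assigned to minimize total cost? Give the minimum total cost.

Open {Brent, Irby}: Z1→Brent 2·6=12, Z2→Irby 4·6=24, Z3→Brent 10·9=90, Z4→Irby 3·6=18, Z5→Irby 10·12=120.
Loads: Brent carries 15/16, Irby carries 24/36. Service 264; fixed 395; total 659.
Next best feasible plan costs 671.

Minimum total cost: 659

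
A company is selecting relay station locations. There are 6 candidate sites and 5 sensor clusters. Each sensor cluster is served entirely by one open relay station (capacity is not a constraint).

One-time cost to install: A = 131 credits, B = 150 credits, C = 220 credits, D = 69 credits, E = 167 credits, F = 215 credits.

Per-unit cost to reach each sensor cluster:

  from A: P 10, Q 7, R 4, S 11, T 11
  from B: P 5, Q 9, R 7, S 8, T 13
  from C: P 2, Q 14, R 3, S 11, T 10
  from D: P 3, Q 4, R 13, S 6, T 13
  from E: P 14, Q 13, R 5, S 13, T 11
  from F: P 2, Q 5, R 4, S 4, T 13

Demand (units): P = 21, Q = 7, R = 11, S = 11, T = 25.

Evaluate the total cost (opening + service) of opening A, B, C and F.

Each sensor cluster is assigned to its cheapest site among the open ones.
{A, B, C, F}: P→C 2·21=42, Q→F 5·7=35, R→C 3·11=33, S→F 4·11=44, T→C 10·25=250. Service 404; fixed 716; total 1120.

Total cost: 1120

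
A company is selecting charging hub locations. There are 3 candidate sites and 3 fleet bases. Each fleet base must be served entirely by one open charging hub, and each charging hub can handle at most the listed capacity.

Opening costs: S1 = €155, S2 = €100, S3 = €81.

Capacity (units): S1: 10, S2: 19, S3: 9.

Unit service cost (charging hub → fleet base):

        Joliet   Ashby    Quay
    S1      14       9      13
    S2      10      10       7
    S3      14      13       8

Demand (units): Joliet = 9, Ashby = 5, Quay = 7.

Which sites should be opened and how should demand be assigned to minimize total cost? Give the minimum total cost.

Minimum total cost: 377

Open {S2, S3}: Joliet→S2 10·9=90, Ashby→S2 10·5=50, Quay→S3 8·7=56.
Loads: S2 carries 14/19, S3 carries 7/9. Service 196; fixed 181; total 377.
Next best feasible plan costs 385.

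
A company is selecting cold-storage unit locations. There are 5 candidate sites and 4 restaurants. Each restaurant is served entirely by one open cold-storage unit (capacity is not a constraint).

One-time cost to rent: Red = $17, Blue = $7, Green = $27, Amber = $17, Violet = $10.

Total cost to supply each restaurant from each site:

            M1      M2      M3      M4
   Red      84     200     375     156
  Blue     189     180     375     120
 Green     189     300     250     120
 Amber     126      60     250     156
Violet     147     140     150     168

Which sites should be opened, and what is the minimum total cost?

Open Red, Blue, Amber and Violet; minimum total cost 465.

For any fixed open set, each restaurant goes to its cheapest open site; total = fixed + service.
{Red, Blue, Amber, Violet}: M1→Red 84, M2→Amber 60, M3→Violet 150, M4→Blue 120. Service 414; fixed 51; total 465.
{Red, Green, Amber, Violet}: M1→Red 84, M2→Amber 60, M3→Violet 150, M4→Green 120. Service 414; fixed 71; total 485.
{Blue, Amber, Violet}: service 456 + fixed 34 = 490
{Red, Blue, Green, Amber, Violet}: service 414 + fixed 78 = 492
No other subset beats 465.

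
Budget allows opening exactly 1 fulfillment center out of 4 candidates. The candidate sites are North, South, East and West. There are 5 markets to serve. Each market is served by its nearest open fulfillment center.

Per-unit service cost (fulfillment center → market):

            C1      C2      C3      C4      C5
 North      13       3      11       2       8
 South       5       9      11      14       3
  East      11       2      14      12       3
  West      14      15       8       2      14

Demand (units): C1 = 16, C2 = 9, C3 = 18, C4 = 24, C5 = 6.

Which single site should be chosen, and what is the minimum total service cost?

Choose North only; total service cost 529.

With exactly 1 open, each market uses its cheapest among the chosen.
{North}: C1→North 13·16=208, C2→North 3·9=27, C3→North 11·18=198, C4→North 2·24=48, C5→North 8·6=48. Service cost 529.
{West}: service cost 635
{South}: service cost 713
Among all 4 size-1 choices, {North} is lowest.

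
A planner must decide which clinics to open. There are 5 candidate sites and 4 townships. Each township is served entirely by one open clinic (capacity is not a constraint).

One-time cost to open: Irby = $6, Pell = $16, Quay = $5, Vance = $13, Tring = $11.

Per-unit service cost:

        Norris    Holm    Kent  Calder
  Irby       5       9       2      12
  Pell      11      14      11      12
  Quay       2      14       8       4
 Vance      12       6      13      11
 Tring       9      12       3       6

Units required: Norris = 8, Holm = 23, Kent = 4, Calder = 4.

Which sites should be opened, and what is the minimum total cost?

For any fixed open set, each township goes to its cheapest open site; total = fixed + service.
{Irby, Quay, Vance}: Norris→Quay 2·8=16, Holm→Vance 6·23=138, Kent→Irby 2·4=8, Calder→Quay 4·4=16. Service 178; fixed 24; total 202.
{Quay, Vance, Tring}: service 182 + fixed 29 = 211
{Irby, Quay, Vance, Tring}: Norris→Quay 2·8=16, Holm→Vance 6·23=138, Kent→Irby 2·4=8, Calder→Quay 4·4=16. Service 178; fixed 35; total 213.
{Irby, Pell, Quay, Vance, Tring}: service 178 + fixed 51 = 229
No other subset beats 202.

Open Irby, Quay and Vance; minimum total cost 202.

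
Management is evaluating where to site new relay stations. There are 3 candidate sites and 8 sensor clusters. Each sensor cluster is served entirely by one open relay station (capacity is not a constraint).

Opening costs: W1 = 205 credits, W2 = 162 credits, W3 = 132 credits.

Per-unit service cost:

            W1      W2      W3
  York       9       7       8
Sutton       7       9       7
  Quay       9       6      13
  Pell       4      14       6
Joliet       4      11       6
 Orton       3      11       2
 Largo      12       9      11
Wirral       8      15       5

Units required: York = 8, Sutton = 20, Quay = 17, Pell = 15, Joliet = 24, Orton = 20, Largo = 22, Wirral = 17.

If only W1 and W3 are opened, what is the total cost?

Total cost: 1217

Each sensor cluster is assigned to its cheapest site among the open ones.
{W1, W3}: York→W3 8·8=64, Sutton→W1 7·20=140, Quay→W1 9·17=153, Pell→W1 4·15=60, Joliet→W1 4·24=96, Orton→W3 2·20=40, Largo→W3 11·22=242, Wirral→W3 5·17=85. Service 880; fixed 337; total 1217.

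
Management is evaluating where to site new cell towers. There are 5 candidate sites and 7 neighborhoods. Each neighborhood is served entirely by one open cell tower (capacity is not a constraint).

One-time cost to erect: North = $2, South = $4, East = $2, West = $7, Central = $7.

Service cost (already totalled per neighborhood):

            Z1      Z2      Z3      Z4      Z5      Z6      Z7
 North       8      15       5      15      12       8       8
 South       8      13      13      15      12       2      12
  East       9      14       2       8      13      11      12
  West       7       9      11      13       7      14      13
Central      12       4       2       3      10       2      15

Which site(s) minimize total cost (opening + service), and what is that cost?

For any fixed open set, each neighborhood goes to its cheapest open site; total = fixed + service.
{North, Central}: Z1→North 8, Z2→Central 4, Z3→Central 2, Z4→Central 3, Z5→Central 10, Z6→Central 2, Z7→North 8. Service 37; fixed 9; total 46.
{North, East, Central}: Z1→North 8, Z2→Central 4, Z3→East 2, Z4→Central 3, Z5→Central 10, Z6→Central 2, Z7→North 8. Service 37; fixed 11; total 48.
{North, West, Central}: Z1→West 7, Z2→Central 4, Z3→Central 2, Z4→Central 3, Z5→West 7, Z6→Central 2, Z7→North 8. Service 33; fixed 16; total 49.
{North, South, East, West, Central}: service 33 + fixed 22 = 55
No other subset beats 46.

Open North and Central; minimum total cost 46.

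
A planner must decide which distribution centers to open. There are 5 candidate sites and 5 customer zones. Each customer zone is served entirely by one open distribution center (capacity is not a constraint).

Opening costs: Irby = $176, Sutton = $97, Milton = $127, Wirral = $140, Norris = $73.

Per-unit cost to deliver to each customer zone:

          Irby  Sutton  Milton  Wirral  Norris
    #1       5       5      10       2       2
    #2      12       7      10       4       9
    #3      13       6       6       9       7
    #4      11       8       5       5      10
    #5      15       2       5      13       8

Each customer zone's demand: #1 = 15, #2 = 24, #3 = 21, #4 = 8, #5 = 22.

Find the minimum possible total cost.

Minimum total cost: 573

For any fixed open set, each customer zone goes to its cheapest open site; total = fixed + service.
{Sutton, Wirral}: #1→Wirral 2·15=30, #2→Wirral 4·24=96, #3→Sutton 6·21=126, #4→Wirral 5·8=40, #5→Sutton 2·22=44. Service 336; fixed 237; total 573.
{Sutton}: #1→Sutton 5·15=75, #2→Sutton 7·24=168, #3→Sutton 6·21=126, #4→Sutton 8·8=64, #5→Sutton 2·22=44. Service 477; fixed 97; total 574.
{Sutton, Norris}: #1→Norris 2·15=30, #2→Sutton 7·24=168, #3→Sutton 6·21=126, #4→Sutton 8·8=64, #5→Sutton 2·22=44. Service 432; fixed 170; total 602.
{Irby, Sutton, Milton, Wirral, Norris}: service 336 + fixed 613 = 949
No other subset beats 573.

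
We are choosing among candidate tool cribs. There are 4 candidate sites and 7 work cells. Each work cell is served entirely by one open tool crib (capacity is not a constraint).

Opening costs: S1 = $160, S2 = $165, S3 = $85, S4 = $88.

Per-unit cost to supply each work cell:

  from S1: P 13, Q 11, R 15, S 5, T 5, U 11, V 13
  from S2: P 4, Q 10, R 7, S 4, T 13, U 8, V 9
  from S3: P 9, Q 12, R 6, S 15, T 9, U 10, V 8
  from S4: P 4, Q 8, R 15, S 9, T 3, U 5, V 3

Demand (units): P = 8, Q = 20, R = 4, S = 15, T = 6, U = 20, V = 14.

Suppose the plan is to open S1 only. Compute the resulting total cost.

Total cost: 1051

Each work cell is assigned to its cheapest site among the open ones.
{S1}: P→S1 13·8=104, Q→S1 11·20=220, R→S1 15·4=60, S→S1 5·15=75, T→S1 5·6=30, U→S1 11·20=220, V→S1 13·14=182. Service 891; fixed 160; total 1051.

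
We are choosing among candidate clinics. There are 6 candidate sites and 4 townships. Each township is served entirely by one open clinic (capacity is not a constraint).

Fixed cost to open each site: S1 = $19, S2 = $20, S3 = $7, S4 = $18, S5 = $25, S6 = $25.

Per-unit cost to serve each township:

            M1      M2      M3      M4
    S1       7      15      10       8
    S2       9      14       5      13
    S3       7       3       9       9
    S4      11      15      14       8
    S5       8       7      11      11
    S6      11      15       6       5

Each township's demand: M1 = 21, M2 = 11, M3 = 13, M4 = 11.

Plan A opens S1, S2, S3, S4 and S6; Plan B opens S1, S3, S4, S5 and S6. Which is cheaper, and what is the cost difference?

Plan A: {S1, S2, S3, S4, S6}: M1→S1 7·21=147, M2→S3 3·11=33, M3→S2 5·13=65, M4→S6 5·11=55. Service 300; fixed 89; total 389.
Plan B: {S1, S3, S4, S5, S6}: M1→S1 7·21=147, M2→S3 3·11=33, M3→S6 6·13=78, M4→S6 5·11=55. Service 313; fixed 94; total 407.
Difference: |389 − 407| = 18.

Plan A is cheaper by 18.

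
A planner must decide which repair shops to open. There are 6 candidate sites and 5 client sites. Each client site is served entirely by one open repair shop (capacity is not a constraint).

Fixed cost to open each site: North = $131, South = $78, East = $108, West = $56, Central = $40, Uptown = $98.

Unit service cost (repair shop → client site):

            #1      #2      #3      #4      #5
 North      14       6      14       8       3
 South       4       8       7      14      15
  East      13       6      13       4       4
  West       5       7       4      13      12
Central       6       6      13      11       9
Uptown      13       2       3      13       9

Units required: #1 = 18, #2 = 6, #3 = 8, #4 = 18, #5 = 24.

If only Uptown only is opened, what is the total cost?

Each client site is assigned to its cheapest site among the open ones.
{Uptown}: #1→Uptown 13·18=234, #2→Uptown 2·6=12, #3→Uptown 3·8=24, #4→Uptown 13·18=234, #5→Uptown 9·24=216. Service 720; fixed 98; total 818.

Total cost: 818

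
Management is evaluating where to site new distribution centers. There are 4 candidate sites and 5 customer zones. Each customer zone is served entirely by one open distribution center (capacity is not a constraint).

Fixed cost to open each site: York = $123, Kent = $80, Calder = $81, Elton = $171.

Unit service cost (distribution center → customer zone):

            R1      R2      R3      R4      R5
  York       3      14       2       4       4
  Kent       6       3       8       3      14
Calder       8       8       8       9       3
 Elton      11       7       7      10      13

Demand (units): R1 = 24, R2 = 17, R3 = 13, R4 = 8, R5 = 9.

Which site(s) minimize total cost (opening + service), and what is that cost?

For any fixed open set, each customer zone goes to its cheapest open site; total = fixed + service.
{York, Kent}: R1→York 3·24=72, R2→Kent 3·17=51, R3→York 2·13=26, R4→Kent 3·8=24, R5→York 4·9=36. Service 209; fixed 203; total 412.
{York, Kent, Calder}: R1→York 3·24=72, R2→Kent 3·17=51, R3→York 2·13=26, R4→Kent 3·8=24, R5→Calder 3·9=27. Service 200; fixed 284; total 484.
{York, Calder}: service 293 + fixed 204 = 497
{York, Kent, Calder, Elton}: service 200 + fixed 455 = 655
(All 15 nonempty subsets were checked; York and Kent is lowest.)

Open York and Kent; minimum total cost 412.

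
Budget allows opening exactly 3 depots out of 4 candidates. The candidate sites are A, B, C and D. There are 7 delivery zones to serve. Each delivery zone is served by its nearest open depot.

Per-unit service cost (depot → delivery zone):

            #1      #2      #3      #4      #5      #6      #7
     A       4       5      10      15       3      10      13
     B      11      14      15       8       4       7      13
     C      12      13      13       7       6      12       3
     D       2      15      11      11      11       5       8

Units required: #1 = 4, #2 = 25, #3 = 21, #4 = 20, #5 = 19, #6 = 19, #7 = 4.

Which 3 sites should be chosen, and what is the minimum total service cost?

Choose A, C and D; total service cost 647.

With exactly 3 open, each delivery zone uses its cheapest among the chosen.
{A, C, D}: #1→D 2·4=8, #2→A 5·25=125, #3→A 10·21=210, #4→C 7·20=140, #5→A 3·19=57, #6→D 5·19=95, #7→C 3·4=12. Service cost 647.
{A, B, D}: service cost 687
{A, B, C}: service cost 693
Among all 4 size-3 choices, {A, C, D} is lowest.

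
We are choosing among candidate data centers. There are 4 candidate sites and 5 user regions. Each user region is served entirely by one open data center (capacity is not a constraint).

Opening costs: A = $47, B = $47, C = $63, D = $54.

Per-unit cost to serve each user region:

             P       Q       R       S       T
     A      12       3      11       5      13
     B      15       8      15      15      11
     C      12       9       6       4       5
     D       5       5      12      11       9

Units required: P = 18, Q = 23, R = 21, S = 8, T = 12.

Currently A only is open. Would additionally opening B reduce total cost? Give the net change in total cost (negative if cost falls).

No — net change +23 (cost rises by 23).

Current service cost with {A}: 712.
Adding B: each user region re-picks its cheapest; new service cost 688, saving 24.
Extra fixed cost: 47. Net change = 47 − 24 = 23.
(Totals: 759 → 782.)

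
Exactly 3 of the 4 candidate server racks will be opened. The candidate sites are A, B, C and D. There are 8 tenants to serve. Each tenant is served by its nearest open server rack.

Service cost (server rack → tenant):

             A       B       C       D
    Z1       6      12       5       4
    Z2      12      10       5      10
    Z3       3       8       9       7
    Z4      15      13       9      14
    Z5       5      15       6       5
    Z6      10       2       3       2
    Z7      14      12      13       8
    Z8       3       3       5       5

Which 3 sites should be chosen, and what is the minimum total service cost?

Choose A, C and D; total service cost 39.

With exactly 3 open, each tenant uses its cheapest among the chosen.
{A, C, D}: Z1→D 4, Z2→C 5, Z3→A 3, Z4→C 9, Z5→A 5, Z6→D 2, Z7→D 8, Z8→A 3. Service cost 39.
{B, C, D}: service cost 43
{A, B, C}: service cost 44
Among all 4 size-3 choices, {A, C, D} is lowest.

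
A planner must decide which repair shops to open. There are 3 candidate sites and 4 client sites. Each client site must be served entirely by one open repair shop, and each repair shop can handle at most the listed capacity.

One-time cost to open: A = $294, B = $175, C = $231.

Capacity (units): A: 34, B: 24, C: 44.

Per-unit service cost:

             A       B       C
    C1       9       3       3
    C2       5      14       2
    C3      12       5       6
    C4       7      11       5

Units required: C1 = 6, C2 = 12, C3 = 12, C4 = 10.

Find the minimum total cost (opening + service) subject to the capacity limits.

Open {C}: C1→C 3·6=18, C2→C 2·12=24, C3→C 6·12=72, C4→C 5·10=50.
Loads: C carries 40/44. Service 164; fixed 231; total 395.
Next best feasible plan costs 558.

Minimum total cost: 395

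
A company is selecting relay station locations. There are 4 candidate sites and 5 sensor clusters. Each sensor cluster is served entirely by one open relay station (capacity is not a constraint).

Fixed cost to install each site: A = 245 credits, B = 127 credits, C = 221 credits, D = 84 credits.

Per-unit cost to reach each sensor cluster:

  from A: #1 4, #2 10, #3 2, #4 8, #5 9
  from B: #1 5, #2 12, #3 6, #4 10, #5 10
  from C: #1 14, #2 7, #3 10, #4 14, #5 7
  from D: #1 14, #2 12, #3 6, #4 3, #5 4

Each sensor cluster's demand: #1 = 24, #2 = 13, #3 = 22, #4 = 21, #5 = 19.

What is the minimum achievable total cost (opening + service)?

For any fixed open set, each sensor cluster goes to its cheapest open site; total = fixed + service.
{A, D}: #1→A 4·24=96, #2→A 10·13=130, #3→A 2·22=44, #4→D 3·21=63, #5→D 4·19=76. Service 409; fixed 329; total 738.
{B, D}: service 547 + fixed 211 = 758
{D}: service 763 + fixed 84 = 847
{A, B, C, D}: service 370 + fixed 677 = 1047
(All 15 nonempty subsets were checked; A and D is lowest.)

Minimum total cost: 738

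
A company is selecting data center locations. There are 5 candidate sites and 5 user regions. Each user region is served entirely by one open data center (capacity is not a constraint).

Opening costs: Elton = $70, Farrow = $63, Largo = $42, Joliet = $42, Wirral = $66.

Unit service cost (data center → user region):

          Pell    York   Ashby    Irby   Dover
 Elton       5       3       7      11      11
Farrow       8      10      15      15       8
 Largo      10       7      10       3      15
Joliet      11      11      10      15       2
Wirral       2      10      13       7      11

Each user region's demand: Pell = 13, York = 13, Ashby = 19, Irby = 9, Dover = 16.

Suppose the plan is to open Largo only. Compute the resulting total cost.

Each user region is assigned to its cheapest site among the open ones.
{Largo}: Pell→Largo 10·13=130, York→Largo 7·13=91, Ashby→Largo 10·19=190, Irby→Largo 3·9=27, Dover→Largo 15·16=240. Service 678; fixed 42; total 720.

Total cost: 720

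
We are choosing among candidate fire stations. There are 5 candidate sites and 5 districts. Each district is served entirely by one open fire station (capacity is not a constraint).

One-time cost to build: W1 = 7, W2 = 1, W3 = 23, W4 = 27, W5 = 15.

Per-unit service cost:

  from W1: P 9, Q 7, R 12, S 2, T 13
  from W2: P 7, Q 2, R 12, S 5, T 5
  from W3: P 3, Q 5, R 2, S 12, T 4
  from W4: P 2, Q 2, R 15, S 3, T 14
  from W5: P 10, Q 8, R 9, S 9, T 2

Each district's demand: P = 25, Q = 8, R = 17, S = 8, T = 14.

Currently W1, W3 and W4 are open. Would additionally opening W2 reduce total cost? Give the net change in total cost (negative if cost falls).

No — net change +1 (cost rises by 1).

Current service cost with {W1, W3, W4}: 172.
Adding W2: each district re-picks its cheapest; new service cost 172, saving 0.
Extra fixed cost: 1. Net change = 1 − 0 = 1.
(Totals: 229 → 230.)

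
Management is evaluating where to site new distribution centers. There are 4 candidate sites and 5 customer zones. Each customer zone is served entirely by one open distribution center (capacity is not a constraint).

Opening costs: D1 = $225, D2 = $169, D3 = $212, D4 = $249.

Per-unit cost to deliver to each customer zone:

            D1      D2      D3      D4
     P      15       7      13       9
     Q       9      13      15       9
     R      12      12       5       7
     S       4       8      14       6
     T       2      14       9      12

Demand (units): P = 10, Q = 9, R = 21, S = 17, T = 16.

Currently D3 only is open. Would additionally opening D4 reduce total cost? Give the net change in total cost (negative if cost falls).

No — net change +19 (cost rises by 19).

Current service cost with {D3}: 752.
Adding D4: each customer zone re-picks its cheapest; new service cost 522, saving 230.
Extra fixed cost: 249. Net change = 249 − 230 = 19.
(Totals: 964 → 983.)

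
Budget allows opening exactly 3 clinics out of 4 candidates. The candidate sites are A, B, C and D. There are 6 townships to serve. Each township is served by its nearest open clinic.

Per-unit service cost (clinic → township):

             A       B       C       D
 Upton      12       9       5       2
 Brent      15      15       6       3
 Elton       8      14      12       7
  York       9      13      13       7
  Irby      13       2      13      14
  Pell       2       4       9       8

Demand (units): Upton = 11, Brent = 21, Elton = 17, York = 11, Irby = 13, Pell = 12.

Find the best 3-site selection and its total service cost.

With exactly 3 open, each township uses its cheapest among the chosen.
{A, B, D}: Upton→D 2·11=22, Brent→D 3·21=63, Elton→D 7·17=119, York→D 7·11=77, Irby→B 2·13=26, Pell→A 2·12=24. Service cost 331.
{B, C, D}: service cost 355
{A, B, C}: service cost 466
Among all 4 size-3 choices, {A, B, D} is lowest.

Choose A, B and D; total service cost 331.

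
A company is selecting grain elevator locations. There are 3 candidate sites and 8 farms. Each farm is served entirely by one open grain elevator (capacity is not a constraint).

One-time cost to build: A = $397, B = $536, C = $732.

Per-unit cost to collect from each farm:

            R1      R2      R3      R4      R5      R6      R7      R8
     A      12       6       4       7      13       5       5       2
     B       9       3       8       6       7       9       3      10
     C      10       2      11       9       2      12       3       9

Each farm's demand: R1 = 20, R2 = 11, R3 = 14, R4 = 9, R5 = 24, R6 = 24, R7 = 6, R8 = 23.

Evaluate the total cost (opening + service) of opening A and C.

Each farm is assigned to its cheapest site among the open ones.
{A, C}: R1→C 10·20=200, R2→C 2·11=22, R3→A 4·14=56, R4→A 7·9=63, R5→C 2·24=48, R6→A 5·24=120, R7→C 3·6=18, R8→A 2·23=46. Service 573; fixed 1129; total 1702.

Total cost: 1702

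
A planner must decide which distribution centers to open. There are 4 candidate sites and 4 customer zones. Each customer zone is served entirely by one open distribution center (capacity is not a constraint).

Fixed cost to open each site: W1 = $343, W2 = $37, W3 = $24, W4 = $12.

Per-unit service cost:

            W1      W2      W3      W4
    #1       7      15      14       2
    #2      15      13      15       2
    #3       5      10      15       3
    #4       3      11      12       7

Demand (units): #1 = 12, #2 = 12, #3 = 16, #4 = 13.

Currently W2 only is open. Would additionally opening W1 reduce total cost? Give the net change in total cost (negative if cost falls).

No — net change +63 (cost rises by 63).

Current service cost with {W2}: 639.
Adding W1: each customer zone re-picks its cheapest; new service cost 359, saving 280.
Extra fixed cost: 343. Net change = 343 − 280 = 63.
(Totals: 676 → 739.)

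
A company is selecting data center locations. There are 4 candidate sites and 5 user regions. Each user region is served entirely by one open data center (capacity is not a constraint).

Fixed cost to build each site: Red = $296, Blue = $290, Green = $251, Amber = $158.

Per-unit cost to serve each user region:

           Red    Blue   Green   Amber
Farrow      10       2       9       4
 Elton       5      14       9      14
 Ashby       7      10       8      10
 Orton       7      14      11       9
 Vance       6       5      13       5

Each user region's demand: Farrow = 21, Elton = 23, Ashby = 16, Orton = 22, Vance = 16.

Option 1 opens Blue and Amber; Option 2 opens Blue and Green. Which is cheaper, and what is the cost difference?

Option 1: {Blue, Amber}: Farrow→Blue 2·21=42, Elton→Blue 14·23=322, Ashby→Blue 10·16=160, Orton→Amber 9·22=198, Vance→Blue 5·16=80. Service 802; fixed 448; total 1250.
Option 2: {Blue, Green}: Farrow→Blue 2·21=42, Elton→Green 9·23=207, Ashby→Green 8·16=128, Orton→Green 11·22=242, Vance→Blue 5·16=80. Service 699; fixed 541; total 1240.
Difference: |1250 − 1240| = 10.

Option 2 is cheaper by 10.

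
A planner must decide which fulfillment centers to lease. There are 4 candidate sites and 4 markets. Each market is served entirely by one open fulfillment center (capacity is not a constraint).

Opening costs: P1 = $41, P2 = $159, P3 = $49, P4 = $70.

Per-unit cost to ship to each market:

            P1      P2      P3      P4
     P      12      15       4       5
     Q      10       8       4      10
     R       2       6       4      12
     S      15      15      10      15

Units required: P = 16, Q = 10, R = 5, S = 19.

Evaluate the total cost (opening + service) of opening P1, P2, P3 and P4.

Total cost: 623

Each market is assigned to its cheapest site among the open ones.
{P1, P2, P3, P4}: P→P3 4·16=64, Q→P3 4·10=40, R→P1 2·5=10, S→P3 10·19=190. Service 304; fixed 319; total 623.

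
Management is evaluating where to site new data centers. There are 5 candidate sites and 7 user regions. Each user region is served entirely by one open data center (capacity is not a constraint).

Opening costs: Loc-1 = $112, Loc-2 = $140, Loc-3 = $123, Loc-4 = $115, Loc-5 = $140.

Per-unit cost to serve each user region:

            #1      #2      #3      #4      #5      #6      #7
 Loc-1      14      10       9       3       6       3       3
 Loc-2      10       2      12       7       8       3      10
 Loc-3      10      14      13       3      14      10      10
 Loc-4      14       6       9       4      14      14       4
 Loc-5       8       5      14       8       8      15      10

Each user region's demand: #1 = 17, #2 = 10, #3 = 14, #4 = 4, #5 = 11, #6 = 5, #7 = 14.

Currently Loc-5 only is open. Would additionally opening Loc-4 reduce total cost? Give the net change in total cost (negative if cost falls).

Current service cost with {Loc-5}: 717.
Adding Loc-4: each user region re-picks its cheapest; new service cost 542, saving 175.
Extra fixed cost: 115. Net change = 115 − 175 = -60.
(Totals: 857 → 797.)

Yes — net change −60 (cost falls by 60).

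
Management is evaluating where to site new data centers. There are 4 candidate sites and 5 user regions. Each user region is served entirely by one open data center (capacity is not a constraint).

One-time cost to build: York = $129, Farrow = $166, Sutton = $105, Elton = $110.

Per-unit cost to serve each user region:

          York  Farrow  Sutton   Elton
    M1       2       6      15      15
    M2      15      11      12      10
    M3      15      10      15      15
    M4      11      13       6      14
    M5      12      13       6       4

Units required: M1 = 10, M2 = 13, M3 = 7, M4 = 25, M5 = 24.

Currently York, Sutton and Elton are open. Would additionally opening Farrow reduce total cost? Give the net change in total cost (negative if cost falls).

Current service cost with {York, Sutton, Elton}: 501.
Adding Farrow: each user region re-picks its cheapest; new service cost 466, saving 35.
Extra fixed cost: 166. Net change = 166 − 35 = 131.
(Totals: 845 → 976.)

No — net change +131 (cost rises by 131).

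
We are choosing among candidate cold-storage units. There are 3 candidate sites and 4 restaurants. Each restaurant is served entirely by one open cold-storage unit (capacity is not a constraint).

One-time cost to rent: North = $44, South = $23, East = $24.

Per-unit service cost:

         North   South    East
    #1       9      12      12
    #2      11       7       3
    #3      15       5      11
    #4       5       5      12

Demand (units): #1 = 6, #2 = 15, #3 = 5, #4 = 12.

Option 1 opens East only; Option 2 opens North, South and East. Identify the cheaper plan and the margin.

Option 2 is cheaper by 65.

Option 1: {East}: #1→East 12·6=72, #2→East 3·15=45, #3→East 11·5=55, #4→East 12·12=144. Service 316; fixed 24; total 340.
Option 2: {North, South, East}: #1→North 9·6=54, #2→East 3·15=45, #3→South 5·5=25, #4→North 5·12=60. Service 184; fixed 91; total 275.
Difference: |340 − 275| = 65.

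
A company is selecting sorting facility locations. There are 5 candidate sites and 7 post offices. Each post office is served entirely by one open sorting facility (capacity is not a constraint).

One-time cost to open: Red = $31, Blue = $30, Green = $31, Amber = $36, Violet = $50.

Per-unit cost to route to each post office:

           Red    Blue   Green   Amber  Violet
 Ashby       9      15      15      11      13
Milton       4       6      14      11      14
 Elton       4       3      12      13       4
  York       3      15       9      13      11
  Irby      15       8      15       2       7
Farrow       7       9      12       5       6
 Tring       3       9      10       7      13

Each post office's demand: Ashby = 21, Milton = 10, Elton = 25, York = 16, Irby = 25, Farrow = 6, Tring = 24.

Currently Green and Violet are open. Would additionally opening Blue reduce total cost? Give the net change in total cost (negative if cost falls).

Current service cost with {Green, Violet}: 1108.
Adding Blue: each post office re-picks its cheapest; new service cost 979, saving 129.
Extra fixed cost: 30. Net change = 30 − 129 = -99.
(Totals: 1189 → 1090.)

Yes — net change −99 (cost falls by 99).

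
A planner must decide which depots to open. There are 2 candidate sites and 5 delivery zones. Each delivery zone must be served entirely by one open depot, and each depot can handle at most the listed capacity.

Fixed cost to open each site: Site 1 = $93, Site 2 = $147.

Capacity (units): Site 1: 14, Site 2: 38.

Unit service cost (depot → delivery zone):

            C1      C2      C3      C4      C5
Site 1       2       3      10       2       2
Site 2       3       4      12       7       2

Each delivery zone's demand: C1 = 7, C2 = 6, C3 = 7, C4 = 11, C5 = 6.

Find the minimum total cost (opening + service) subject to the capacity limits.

Open {Site 2}: C1→Site 2 3·7=21, C2→Site 2 4·6=24, C3→Site 2 12·7=84, C4→Site 2 7·11=77, C5→Site 2 2·6=12.
Loads: Site 2 carries 37/38. Service 218; fixed 147; total 365.
Next best feasible plan costs 403.

Minimum total cost: 365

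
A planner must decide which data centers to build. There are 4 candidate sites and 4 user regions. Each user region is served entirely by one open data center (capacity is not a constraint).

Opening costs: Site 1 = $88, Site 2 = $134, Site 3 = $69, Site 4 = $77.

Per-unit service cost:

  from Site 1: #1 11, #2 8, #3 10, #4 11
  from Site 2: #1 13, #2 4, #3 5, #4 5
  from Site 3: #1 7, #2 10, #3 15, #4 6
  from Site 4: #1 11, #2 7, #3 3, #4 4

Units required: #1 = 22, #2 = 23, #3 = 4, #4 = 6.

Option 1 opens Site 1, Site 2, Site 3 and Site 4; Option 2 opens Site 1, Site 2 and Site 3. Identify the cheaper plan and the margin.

Option 2 is cheaper by 63.

Option 1: {Site 1, Site 2, Site 3, Site 4}: #1→Site 3 7·22=154, #2→Site 2 4·23=92, #3→Site 4 3·4=12, #4→Site 4 4·6=24. Service 282; fixed 368; total 650.
Option 2: {Site 1, Site 2, Site 3}: #1→Site 3 7·22=154, #2→Site 2 4·23=92, #3→Site 2 5·4=20, #4→Site 2 5·6=30. Service 296; fixed 291; total 587.
Difference: |650 − 587| = 63.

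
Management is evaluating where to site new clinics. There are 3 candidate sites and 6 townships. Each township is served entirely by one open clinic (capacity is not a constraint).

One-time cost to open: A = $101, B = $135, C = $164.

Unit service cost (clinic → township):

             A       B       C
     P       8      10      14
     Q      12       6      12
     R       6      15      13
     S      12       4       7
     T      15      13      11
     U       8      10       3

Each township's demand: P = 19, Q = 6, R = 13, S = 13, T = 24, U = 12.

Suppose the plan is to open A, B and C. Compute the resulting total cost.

Each township is assigned to its cheapest site among the open ones.
{A, B, C}: P→A 8·19=152, Q→B 6·6=36, R→A 6·13=78, S→B 4·13=52, T→C 11·24=264, U→C 3·12=36. Service 618; fixed 400; total 1018.

Total cost: 1018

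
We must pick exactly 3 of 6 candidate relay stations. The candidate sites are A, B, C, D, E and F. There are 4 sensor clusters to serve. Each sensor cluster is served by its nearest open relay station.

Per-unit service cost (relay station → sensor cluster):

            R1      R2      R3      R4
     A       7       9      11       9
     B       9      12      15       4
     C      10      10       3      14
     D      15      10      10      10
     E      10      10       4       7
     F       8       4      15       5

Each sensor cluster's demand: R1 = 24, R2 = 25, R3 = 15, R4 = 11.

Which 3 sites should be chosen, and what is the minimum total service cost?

Choose A, C and F; total service cost 368.

With exactly 3 open, each sensor cluster uses its cheapest among the chosen.
{A, C, F}: R1→A 7·24=168, R2→F 4·25=100, R3→C 3·15=45, R4→F 5·11=55. Service cost 368.
{B, C, F}: service cost 381
{A, E, F}: service cost 383
Among all 20 size-3 choices, {A, C, F} is lowest.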